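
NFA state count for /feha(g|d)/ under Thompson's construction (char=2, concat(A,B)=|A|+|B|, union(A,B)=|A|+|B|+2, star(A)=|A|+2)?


Syntax tree has 6 char leaf(s), 1 union(s), 0 star(s)
chars contribute 6×2 = 12; each union adds +2; each star adds +2
Total: 12 + 2 + 0 = 14 states


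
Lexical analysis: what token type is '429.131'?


Pattern: digits with a decimal point
Type: FLOAT_LITERAL


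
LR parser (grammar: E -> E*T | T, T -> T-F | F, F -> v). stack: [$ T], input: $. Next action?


lookahead ∉ {-} so T won't extend; reduce E -> T
Action: reduce (E -> T)


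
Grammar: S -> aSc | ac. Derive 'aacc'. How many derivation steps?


Derivation: S => aSc => aacc
Steps: 2


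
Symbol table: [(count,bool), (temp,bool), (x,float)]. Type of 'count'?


Lookup 'count' → type bool


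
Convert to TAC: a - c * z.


Break into single-operator statements:
t1 = c * z
t2 = a - t1


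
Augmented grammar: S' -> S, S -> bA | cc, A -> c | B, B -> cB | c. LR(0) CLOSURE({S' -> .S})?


Start: S' -> .S
For each item with dot before a nonterminal B, add B -> .γ for every B-production
Closure: [S' -> .S, S -> .bA, S -> .cc]


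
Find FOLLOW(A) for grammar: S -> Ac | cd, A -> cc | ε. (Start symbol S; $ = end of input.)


$ ∈ FOLLOW(S). For each A -> αBβ: add FIRST(β)\{ε} to FOLLOW(B); if β nullable, add FOLLOW(A).
FOLLOW(A) = {c}


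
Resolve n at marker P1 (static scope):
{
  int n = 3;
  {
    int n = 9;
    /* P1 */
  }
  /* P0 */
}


n declared in the same block as P1
n = 9


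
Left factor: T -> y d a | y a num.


Common prefix: 'y'
Factored: T -> y T', T' -> d a | a num


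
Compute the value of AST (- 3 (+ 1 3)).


Evaluate inner: (+ 1 3) = 4
Evaluate root: (- 3 4) = -1
Result: -1


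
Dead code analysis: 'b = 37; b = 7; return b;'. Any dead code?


first assignment to b is overwritten before any read
Dead: 'b = 37'


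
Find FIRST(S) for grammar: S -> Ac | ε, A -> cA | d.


Per alternative of S: FIRST(Ac) = {c, d}; FIRST(ε) = {ε}
FIRST(S) = {c, d, ε}


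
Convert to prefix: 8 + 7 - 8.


left-to-right (same/higher precedence on left): tree is (- (+ 8 7) 8)
Prefix: - + 8 7 8


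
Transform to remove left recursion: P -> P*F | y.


Left-recursive alternatives: P*F; non-recursive: y
Introduce P': P -> yP', P' -> *FP' | ε


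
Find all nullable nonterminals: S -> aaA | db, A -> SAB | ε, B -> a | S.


A nonterminal is nullable iff some alternative derives ε (directly, or every symbol in it is nullable)
Nullable: {A}


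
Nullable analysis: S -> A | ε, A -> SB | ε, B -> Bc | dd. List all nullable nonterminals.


A nonterminal is nullable iff some alternative derives ε (directly, or every symbol in it is nullable)
Nullable: {A, S}


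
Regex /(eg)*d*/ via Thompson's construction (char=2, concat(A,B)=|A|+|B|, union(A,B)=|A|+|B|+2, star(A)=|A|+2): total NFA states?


Syntax tree has 3 char leaf(s), 0 union(s), 2 star(s)
chars contribute 3×2 = 6; each union adds +2; each star adds +2
Total: 6 + 0 + 4 = 10 states


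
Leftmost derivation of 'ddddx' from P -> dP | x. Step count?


Derivation: P => dP => ddP => dddP => ddddP => ddddx
Steps: 5


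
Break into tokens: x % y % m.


Scan left to right, longest-match per lexeme
Tokens: ID(x), OP(%), ID(y), OP(%), ID(m)


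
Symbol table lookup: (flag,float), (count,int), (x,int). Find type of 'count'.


Lookup 'count' → type int


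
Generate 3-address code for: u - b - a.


Break into single-operator statements:
t1 = u - b
t2 = t1 - a


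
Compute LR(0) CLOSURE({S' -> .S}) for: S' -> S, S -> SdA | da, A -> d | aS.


Start: S' -> .S
For each item with dot before a nonterminal B, add B -> .γ for every B-production
Closure: [S' -> .S, S -> .SdA, S -> .da]


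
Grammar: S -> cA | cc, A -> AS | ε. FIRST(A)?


Per alternative of A: FIRST(AS) = {c}; FIRST(ε) = {ε}
FIRST(A) = {c, ε}


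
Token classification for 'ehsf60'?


Pattern: letter/underscore followed by alphanumerics, not a keyword
Type: IDENTIFIER


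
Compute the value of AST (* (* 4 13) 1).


Evaluate inner: (* 4 13) = 52
Evaluate root: (* 52 1) = 52
Result: 52


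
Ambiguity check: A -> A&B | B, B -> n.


precedence layered via separate nonterminal B: deterministic
Unambiguous


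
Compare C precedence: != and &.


'!=' is equality (level 6); '&' is bitwise AND (level 5)
Higher level binds tighter
'!=' has higher precedence than '&'


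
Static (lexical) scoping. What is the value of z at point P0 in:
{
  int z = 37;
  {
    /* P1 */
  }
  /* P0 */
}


z declared in the same block as P0
z = 37


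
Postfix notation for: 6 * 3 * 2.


Left to right (same or higher precedence on left)
Postfix: 6 3 * 2 *


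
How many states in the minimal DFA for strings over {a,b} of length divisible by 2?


Track length mod 2: states 0..1, accept at 0
Minimal DFA: 2 states


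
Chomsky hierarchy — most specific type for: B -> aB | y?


Right-linear: every RHS is a terminal or a terminal followed by one nonterminal
Classification: Type 3 (Regular)


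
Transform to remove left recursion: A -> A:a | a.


Left-recursive alternatives: A:a; non-recursive: a
Introduce A': A -> aA', A' -> :aA' | ε


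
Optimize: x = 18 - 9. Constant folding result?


18 - 9 = 9 at compile time
Optimized: x = 9


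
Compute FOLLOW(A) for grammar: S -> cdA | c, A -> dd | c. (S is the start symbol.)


$ ∈ FOLLOW(S). For each A -> αBβ: add FIRST(β)\{ε} to FOLLOW(B); if β nullable, add FOLLOW(A).
FOLLOW(A) = {$}


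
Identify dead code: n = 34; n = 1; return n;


first assignment to n is overwritten before any read
Dead: 'n = 34'


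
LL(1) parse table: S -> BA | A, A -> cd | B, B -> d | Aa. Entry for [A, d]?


For [A, d]: 'd' ∈ FIRST(B)
Entry: A -> B


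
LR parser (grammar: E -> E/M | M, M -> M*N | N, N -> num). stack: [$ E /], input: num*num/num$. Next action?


no handle ('E/' is not any RHS); shift 'num'
Action: shift


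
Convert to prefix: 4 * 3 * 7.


left-to-right (same/higher precedence on left): tree is (* (* 4 3) 7)
Prefix: * * 4 3 7


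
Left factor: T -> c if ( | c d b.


Common prefix: 'c'
Factored: T -> c T', T' -> if ( | d b


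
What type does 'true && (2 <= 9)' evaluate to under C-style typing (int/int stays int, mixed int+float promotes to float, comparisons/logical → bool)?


Operand types: bool && bool
Rule: logical operators take bool operands and yield bool
Result type: bool


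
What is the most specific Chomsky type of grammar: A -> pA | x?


Right-linear: every RHS is a terminal or a terminal followed by one nonterminal
Classification: Type 3 (Regular)


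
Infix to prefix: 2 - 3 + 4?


left-to-right (same/higher precedence on left): tree is (+ (- 2 3) 4)
Prefix: + - 2 3 4


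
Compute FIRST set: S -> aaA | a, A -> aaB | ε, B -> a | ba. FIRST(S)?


Per alternative of S: FIRST(aaA) = {a}; FIRST(a) = {a}
FIRST(S) = {a}


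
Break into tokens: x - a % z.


Scan left to right, longest-match per lexeme
Tokens: ID(x), OP(-), ID(a), OP(%), ID(z)


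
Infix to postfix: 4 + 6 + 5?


Left to right (same or higher precedence on left)
Postfix: 4 6 + 5 +


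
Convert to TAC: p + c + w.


Break into single-operator statements:
t1 = p + c
t2 = t1 + w


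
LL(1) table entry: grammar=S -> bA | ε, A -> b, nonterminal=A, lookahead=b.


For [A, b]: 'b' ∈ FIRST(b)
Entry: A -> b


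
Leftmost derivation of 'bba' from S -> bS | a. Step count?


Derivation: S => bS => bbS => bba
Steps: 3


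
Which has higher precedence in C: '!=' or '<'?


'<' is relational (level 7); '!=' is equality (level 6)
Higher level binds tighter
'<' has higher precedence than '!='


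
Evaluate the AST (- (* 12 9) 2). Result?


Evaluate inner: (* 12 9) = 108
Evaluate root: (- 108 2) = 106
Result: 106


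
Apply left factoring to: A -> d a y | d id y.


Common prefix: 'd'
Factored: A -> d A', A' -> a y | id y


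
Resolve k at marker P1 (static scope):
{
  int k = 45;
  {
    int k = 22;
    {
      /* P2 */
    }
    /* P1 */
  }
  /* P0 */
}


k declared in the same block as P1
k = 22


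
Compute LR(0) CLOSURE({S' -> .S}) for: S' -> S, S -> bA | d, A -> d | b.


Start: S' -> .S
For each item with dot before a nonterminal B, add B -> .γ for every B-production
Closure: [S' -> .S, S -> .bA, S -> .d]


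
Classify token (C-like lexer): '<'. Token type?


Pattern: operator symbol
Type: OPERATOR


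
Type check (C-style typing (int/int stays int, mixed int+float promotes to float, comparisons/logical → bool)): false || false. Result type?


Operand types: bool || bool
Rule: logical operators take bool operands and yield bool
Result type: bool


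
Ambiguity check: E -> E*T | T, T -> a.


precedence layered via separate nonterminal T: deterministic
Unambiguous


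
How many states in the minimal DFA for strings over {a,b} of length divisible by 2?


Track length mod 2: states 0..1, accept at 0
Minimal DFA: 2 states


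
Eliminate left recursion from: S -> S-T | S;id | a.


Left-recursive alternatives: S-T, S;id; non-recursive: a
Introduce S': S -> aS', S' -> -TS' | ;idS' | ε


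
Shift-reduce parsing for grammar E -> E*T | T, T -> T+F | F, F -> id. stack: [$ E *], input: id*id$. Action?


no handle ('E*' is not any RHS); shift 'id'
Action: shift


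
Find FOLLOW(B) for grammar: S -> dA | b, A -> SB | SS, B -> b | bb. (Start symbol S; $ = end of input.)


$ ∈ FOLLOW(S). For each A -> αBβ: add FIRST(β)\{ε} to FOLLOW(B); if β nullable, add FOLLOW(A).
FOLLOW(B) = {$, b, d}


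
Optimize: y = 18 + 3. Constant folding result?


18 + 3 = 21 at compile time
Optimized: y = 21


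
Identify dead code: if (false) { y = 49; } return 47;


condition is constant false, so the whole block is unreachable
Dead: 'if (false) { y = 49; }'


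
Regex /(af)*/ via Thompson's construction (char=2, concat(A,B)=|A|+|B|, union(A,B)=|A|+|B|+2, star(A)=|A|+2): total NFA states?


Syntax tree has 2 char leaf(s), 0 union(s), 1 star(s)
chars contribute 2×2 = 4; each union adds +2; each star adds +2
Total: 4 + 0 + 2 = 6 states


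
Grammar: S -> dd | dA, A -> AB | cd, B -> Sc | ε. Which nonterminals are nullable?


A nonterminal is nullable iff some alternative derives ε (directly, or every symbol in it is nullable)
Nullable: {B}


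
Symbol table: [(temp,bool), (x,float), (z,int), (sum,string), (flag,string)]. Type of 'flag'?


Lookup 'flag' → type string


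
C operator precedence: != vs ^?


'!=' is equality (level 6); '^' is bitwise XOR (level 4)
Higher level binds tighter
'!=' has higher precedence than '^'


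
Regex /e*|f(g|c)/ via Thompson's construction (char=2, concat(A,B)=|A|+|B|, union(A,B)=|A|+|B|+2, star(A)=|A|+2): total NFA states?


Syntax tree has 4 char leaf(s), 2 union(s), 1 star(s)
chars contribute 4×2 = 8; each union adds +2; each star adds +2
Total: 8 + 4 + 2 = 14 states


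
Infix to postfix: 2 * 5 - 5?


Left to right (same or higher precedence on left)
Postfix: 2 5 * 5 -


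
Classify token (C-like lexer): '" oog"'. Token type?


Pattern: double-quoted sequence
Type: STRING_LITERAL


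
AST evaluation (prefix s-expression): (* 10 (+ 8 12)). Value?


Evaluate inner: (+ 8 12) = 20
Evaluate root: (* 10 20) = 200
Result: 200


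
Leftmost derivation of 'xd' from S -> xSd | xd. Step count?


Derivation: S => xd
Steps: 1


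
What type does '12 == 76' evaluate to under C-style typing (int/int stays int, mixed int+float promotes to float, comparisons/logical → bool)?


Operand types: int == int
Rule: comparison yields bool
Result type: bool


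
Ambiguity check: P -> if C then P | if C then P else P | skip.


dangling else: 'if C then if C then skip else skip' parses two ways
Ambiguous


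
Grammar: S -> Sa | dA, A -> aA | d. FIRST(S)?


Per alternative of S: FIRST(Sa) = {d}; FIRST(dA) = {d}
FIRST(S) = {d}


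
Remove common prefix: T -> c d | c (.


Common prefix: 'c'
Factored: T -> c T', T' -> d | (


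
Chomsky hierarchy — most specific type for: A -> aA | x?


Right-linear: every RHS is a terminal or a terminal followed by one nonterminal
Classification: Type 3 (Regular)


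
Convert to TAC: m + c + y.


Break into single-operator statements:
t1 = m + c
t2 = t1 + y


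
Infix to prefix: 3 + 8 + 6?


left-to-right (same/higher precedence on left): tree is (+ (+ 3 8) 6)
Prefix: + + 3 8 6


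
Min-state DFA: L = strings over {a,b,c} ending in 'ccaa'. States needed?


Track the longest suffix of input matching a prefix of 'ccaa': 5 classes (prefixes of length 0..4)
Minimal DFA: 5 states


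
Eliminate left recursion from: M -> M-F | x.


Left-recursive alternatives: M-F; non-recursive: x
Introduce M': M -> xM', M' -> -FM' | ε


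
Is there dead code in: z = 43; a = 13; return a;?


z is assigned but never read
Dead: 'z = 43'


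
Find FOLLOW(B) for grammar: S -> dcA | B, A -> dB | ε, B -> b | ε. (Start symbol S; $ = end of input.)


$ ∈ FOLLOW(S). For each A -> αBβ: add FIRST(β)\{ε} to FOLLOW(B); if β nullable, add FOLLOW(A).
FOLLOW(B) = {$}


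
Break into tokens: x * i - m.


Scan left to right, longest-match per lexeme
Tokens: ID(x), OP(*), ID(i), OP(-), ID(m)


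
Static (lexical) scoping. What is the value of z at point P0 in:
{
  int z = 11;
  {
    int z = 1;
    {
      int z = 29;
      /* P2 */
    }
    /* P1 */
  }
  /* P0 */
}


z declared in the same block as P0
z = 11


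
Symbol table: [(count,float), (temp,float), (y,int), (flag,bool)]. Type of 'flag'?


Lookup 'flag' → type bool


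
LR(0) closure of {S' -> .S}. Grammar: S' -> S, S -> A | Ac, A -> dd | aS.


Start: S' -> .S
For each item with dot before a nonterminal B, add B -> .γ for every B-production
Closure: [S' -> .S, S -> .A, S -> .Ac, A -> .dd, A -> .aS]


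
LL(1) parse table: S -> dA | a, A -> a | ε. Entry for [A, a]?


For [A, a]: 'a' ∈ FIRST(a)
Entry: A -> a


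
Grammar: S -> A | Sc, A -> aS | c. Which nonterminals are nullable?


A nonterminal is nullable iff some alternative derives ε (directly, or every symbol in it is nullable)
Nullable: {}


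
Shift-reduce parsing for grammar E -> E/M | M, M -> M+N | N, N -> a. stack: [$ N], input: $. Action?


'N' (not preceded by M+) is the handle for M -> N
Action: reduce (M -> N)


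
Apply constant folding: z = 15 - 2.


15 - 2 = 13 at compile time
Optimized: z = 13


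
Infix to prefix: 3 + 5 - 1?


left-to-right (same/higher precedence on left): tree is (- (+ 3 5) 1)
Prefix: - + 3 5 1


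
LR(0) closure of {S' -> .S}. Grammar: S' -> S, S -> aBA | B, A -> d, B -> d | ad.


Start: S' -> .S
For each item with dot before a nonterminal B, add B -> .γ for every B-production
Closure: [S' -> .S, S -> .aBA, S -> .B, B -> .d, B -> .ad]


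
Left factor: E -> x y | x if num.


Common prefix: 'x'
Factored: E -> x E', E' -> y | if num


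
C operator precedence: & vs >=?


'>=' is relational (level 7); '&' is bitwise AND (level 5)
Higher level binds tighter
'>=' has higher precedence than '&'


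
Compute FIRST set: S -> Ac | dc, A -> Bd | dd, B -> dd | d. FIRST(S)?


Per alternative of S: FIRST(Ac) = {d}; FIRST(dc) = {d}
FIRST(S) = {d}


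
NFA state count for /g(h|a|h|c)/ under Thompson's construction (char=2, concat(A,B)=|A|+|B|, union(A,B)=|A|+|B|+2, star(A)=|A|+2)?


Syntax tree has 5 char leaf(s), 3 union(s), 0 star(s)
chars contribute 5×2 = 10; each union adds +2; each star adds +2
Total: 10 + 6 + 0 = 16 states


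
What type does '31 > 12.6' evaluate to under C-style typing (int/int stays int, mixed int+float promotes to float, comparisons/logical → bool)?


Operand types: int > float
Rule: comparison yields bool
Result type: bool


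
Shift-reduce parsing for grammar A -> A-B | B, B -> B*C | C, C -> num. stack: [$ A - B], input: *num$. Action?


'*' can extend B; shift to build B -> B*C
Action: shift


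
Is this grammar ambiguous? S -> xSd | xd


balanced x^n…d^n: each string has a unique parse
Unambiguous


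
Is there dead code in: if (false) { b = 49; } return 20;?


condition is constant false, so the whole block is unreachable
Dead: 'if (false) { b = 49; }'


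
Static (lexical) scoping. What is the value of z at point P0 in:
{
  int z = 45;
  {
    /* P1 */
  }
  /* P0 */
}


z declared in the same block as P0
z = 45


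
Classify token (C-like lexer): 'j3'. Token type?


Pattern: letter/underscore followed by alphanumerics, not a keyword
Type: IDENTIFIER


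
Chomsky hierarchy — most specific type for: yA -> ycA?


LHS has context (more than one symbol) and |LHS| ≤ |RHS|
Classification: Type 1 (Context-Sensitive)


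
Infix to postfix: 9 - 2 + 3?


Left to right (same or higher precedence on left)
Postfix: 9 2 - 3 +


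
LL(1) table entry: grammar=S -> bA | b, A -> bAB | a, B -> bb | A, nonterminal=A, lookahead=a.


For [A, a]: 'a' ∈ FIRST(a)
Entry: A -> a


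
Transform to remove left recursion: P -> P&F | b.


Left-recursive alternatives: P&F; non-recursive: b
Introduce P': P -> bP', P' -> &FP' | ε


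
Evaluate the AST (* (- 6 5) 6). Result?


Evaluate inner: (- 6 5) = 1
Evaluate root: (* 1 6) = 6
Result: 6


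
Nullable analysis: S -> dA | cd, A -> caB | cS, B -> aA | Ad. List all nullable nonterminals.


A nonterminal is nullable iff some alternative derives ε (directly, or every symbol in it is nullable)
Nullable: {}


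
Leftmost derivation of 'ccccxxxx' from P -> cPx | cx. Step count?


Derivation: P => cPx => ccPxx => cccPxxx => ccccxxxx
Steps: 4


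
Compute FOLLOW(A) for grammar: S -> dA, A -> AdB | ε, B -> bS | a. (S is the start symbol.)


$ ∈ FOLLOW(S). For each A -> αBβ: add FIRST(β)\{ε} to FOLLOW(B); if β nullable, add FOLLOW(A).
FOLLOW(A) = {$, d}


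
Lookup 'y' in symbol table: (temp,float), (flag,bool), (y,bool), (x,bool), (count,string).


Lookup 'y' → type bool


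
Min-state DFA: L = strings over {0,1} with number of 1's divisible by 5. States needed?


Track (count of 1) mod 5: states 0..4, accept at 0
Minimal DFA: 5 states


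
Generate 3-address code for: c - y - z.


Break into single-operator statements:
t1 = c - y
t2 = t1 - z


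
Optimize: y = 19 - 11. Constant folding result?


19 - 11 = 8 at compile time
Optimized: y = 8


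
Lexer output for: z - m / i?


Scan left to right, longest-match per lexeme
Tokens: ID(z), OP(-), ID(m), OP(/), ID(i)


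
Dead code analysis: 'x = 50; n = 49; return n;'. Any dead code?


x is assigned but never read
Dead: 'x = 50'


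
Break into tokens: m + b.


Scan left to right, longest-match per lexeme
Tokens: ID(m), OP(+), ID(b)


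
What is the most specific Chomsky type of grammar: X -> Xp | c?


Left-linear: every RHS is a terminal or one nonterminal followed by a terminal
Classification: Type 3 (Regular)


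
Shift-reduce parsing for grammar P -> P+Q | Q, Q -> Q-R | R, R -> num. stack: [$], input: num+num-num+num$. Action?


no handle on stack; shift 'num'
Action: shift


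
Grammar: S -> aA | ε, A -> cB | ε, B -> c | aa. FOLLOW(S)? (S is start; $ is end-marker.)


$ ∈ FOLLOW(S). For each A -> αBβ: add FIRST(β)\{ε} to FOLLOW(B); if β nullable, add FOLLOW(A).
FOLLOW(S) = {$}


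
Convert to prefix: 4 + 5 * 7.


'*' binds tighter: tree is (+ 4 (* 5 7))
Prefix: + 4 * 5 7


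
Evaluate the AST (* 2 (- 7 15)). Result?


Evaluate inner: (- 7 15) = -8
Evaluate root: (* 2 -8) = -16
Result: -16


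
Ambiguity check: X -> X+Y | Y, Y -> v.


precedence layered via separate nonterminal Y: deterministic
Unambiguous


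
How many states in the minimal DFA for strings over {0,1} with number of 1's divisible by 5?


Track (count of 1) mod 5: states 0..4, accept at 0
Minimal DFA: 5 states


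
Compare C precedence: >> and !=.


'>>' is shift (level 8); '!=' is equality (level 6)
Higher level binds tighter
'>>' has higher precedence than '!='


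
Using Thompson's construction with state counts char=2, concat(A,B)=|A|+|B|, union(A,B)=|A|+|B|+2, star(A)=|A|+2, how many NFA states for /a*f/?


Syntax tree has 2 char leaf(s), 0 union(s), 1 star(s)
chars contribute 2×2 = 4; each union adds +2; each star adds +2
Total: 4 + 0 + 2 = 6 states


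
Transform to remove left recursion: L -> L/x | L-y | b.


Left-recursive alternatives: L/x, L-y; non-recursive: b
Introduce L': L -> bL', L' -> /xL' | -yL' | ε


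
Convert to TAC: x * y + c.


Break into single-operator statements:
t1 = x * y
t2 = t1 + c


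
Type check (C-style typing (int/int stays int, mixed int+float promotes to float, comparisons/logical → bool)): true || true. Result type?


Operand types: bool || bool
Rule: logical operators take bool operands and yield bool
Result type: bool


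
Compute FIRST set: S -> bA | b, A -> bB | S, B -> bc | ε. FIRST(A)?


Per alternative of A: FIRST(bB) = {b}; FIRST(S) = {b}
FIRST(A) = {b}


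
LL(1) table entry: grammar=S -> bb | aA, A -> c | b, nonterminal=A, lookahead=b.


For [A, b]: 'b' ∈ FIRST(b)
Entry: A -> b


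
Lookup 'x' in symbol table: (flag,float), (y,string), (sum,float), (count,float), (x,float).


Lookup 'x' → type float


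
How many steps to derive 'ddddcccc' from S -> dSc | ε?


Derivation: S => dSc => ddScc => dddSccc => ddddScccc => ddddcccc
Steps: 5


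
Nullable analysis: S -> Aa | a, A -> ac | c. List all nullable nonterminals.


A nonterminal is nullable iff some alternative derives ε (directly, or every symbol in it is nullable)
Nullable: {}


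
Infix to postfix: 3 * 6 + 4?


Left to right (same or higher precedence on left)
Postfix: 3 6 * 4 +


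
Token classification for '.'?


Pattern: operator symbol
Type: OPERATOR


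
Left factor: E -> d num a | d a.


Common prefix: 'd'
Factored: E -> d E', E' -> num a | a


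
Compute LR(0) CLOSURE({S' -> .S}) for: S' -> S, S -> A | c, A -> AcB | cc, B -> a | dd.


Start: S' -> .S
For each item with dot before a nonterminal B, add B -> .γ for every B-production
Closure: [S' -> .S, S -> .A, S -> .c, A -> .AcB, A -> .cc]


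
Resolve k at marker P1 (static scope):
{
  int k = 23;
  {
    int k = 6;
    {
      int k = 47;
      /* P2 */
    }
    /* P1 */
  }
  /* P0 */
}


k declared in the same block as P1
k = 6


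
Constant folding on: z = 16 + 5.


16 + 5 = 21 at compile time
Optimized: z = 21


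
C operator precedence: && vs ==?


'==' is equality (level 6); '&&' is logical AND (level 2)
Higher level binds tighter
'==' has higher precedence than '&&'


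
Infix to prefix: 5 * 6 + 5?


left-to-right (same/higher precedence on left): tree is (+ (* 5 6) 5)
Prefix: + * 5 6 5


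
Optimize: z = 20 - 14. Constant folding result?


20 - 14 = 6 at compile time
Optimized: z = 6


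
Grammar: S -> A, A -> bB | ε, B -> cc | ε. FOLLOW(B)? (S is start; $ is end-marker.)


$ ∈ FOLLOW(S). For each A -> αBβ: add FIRST(β)\{ε} to FOLLOW(B); if β nullable, add FOLLOW(A).
FOLLOW(B) = {$}


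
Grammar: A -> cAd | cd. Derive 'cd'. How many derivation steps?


Derivation: A => cd
Steps: 1


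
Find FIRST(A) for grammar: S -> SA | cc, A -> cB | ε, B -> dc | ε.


Per alternative of A: FIRST(cB) = {c}; FIRST(ε) = {ε}
FIRST(A) = {c, ε}


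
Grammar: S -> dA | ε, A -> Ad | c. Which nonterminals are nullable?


A nonterminal is nullable iff some alternative derives ε (directly, or every symbol in it is nullable)
Nullable: {S}


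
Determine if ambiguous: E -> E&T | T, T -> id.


precedence layered via separate nonterminal T: deterministic
Unambiguous


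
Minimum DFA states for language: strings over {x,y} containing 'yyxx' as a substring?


KMP-style automaton: 4 progress states + 1 absorbing accept = 5
Minimal DFA: 5 states


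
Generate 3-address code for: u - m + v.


Break into single-operator statements:
t1 = u - m
t2 = t1 + v


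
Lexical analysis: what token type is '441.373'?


Pattern: digits with a decimal point
Type: FLOAT_LITERAL


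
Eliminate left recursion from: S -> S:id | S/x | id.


Left-recursive alternatives: S:id, S/x; non-recursive: id
Introduce S': S -> idS', S' -> :idS' | /xS' | ε


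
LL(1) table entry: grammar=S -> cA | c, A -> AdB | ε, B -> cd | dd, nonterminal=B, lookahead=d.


For [B, d]: 'd' ∈ FIRST(dd)
Entry: B -> dd


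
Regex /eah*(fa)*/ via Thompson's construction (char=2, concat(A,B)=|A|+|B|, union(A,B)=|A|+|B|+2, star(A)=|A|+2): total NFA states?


Syntax tree has 5 char leaf(s), 0 union(s), 2 star(s)
chars contribute 5×2 = 10; each union adds +2; each star adds +2
Total: 10 + 0 + 4 = 14 states


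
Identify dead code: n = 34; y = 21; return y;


n is assigned but never read
Dead: 'n = 34'


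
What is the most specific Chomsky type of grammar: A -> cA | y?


Right-linear: every RHS is a terminal or a terminal followed by one nonterminal
Classification: Type 3 (Regular)


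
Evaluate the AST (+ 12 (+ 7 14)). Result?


Evaluate inner: (+ 7 14) = 21
Evaluate root: (+ 12 21) = 33
Result: 33


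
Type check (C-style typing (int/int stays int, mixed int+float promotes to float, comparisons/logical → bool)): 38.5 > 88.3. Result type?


Operand types: float > float
Rule: comparison yields bool
Result type: bool


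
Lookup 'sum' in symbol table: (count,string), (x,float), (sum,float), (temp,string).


Lookup 'sum' → type float


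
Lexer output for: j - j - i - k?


Scan left to right, longest-match per lexeme
Tokens: ID(j), OP(-), ID(j), OP(-), ID(i), OP(-), ID(k)


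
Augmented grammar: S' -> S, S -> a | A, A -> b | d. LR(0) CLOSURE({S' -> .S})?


Start: S' -> .S
For each item with dot before a nonterminal B, add B -> .γ for every B-production
Closure: [S' -> .S, S -> .a, S -> .A, A -> .b, A -> .d]


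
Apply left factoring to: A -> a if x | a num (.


Common prefix: 'a'
Factored: A -> a A', A' -> if x | num (


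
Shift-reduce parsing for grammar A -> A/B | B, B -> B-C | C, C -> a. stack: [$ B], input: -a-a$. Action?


shift '-' to continue B -> B-C
Action: shift


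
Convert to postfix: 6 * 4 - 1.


Left to right (same or higher precedence on left)
Postfix: 6 4 * 1 -


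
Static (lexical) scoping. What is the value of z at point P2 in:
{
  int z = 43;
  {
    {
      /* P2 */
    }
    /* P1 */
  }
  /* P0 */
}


P2's block does not declare z; resolves to the enclosing declaration at depth 0
z = 43


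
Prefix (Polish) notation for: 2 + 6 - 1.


left-to-right (same/higher precedence on left): tree is (- (+ 2 6) 1)
Prefix: - + 2 6 1


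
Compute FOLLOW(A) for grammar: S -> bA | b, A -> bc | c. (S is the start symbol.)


$ ∈ FOLLOW(S). For each A -> αBβ: add FIRST(β)\{ε} to FOLLOW(B); if β nullable, add FOLLOW(A).
FOLLOW(A) = {$}


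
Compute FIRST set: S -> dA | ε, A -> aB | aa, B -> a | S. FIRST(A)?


Per alternative of A: FIRST(aB) = {a}; FIRST(aa) = {a}
FIRST(A) = {a}


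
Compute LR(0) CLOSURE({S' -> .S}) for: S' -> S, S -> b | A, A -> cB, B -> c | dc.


Start: S' -> .S
For each item with dot before a nonterminal B, add B -> .γ for every B-production
Closure: [S' -> .S, S -> .b, S -> .A, A -> .cB]


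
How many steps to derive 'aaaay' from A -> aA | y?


Derivation: A => aA => aaA => aaaA => aaaaA => aaaay
Steps: 5


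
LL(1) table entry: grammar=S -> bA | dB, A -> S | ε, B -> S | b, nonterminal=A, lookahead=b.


For [A, b]: 'b' ∈ FIRST(S)
Entry: A -> S


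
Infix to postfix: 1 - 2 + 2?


Left to right (same or higher precedence on left)
Postfix: 1 2 - 2 +


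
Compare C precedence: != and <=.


'<=' is relational (level 7); '!=' is equality (level 6)
Higher level binds tighter
'<=' has higher precedence than '!='


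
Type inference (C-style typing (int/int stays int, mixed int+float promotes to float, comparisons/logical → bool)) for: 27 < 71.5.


Operand types: int < float
Rule: comparison yields bool
Result type: bool


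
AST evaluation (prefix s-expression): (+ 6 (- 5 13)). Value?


Evaluate inner: (- 5 13) = -8
Evaluate root: (+ 6 -8) = -2
Result: -2


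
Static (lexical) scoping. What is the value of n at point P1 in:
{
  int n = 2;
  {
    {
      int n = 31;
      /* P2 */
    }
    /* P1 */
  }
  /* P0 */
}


P1's block does not declare n; resolves to the enclosing declaration at depth 0
n = 2


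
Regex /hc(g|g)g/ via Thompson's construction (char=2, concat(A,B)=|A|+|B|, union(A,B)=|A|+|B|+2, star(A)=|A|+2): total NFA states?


Syntax tree has 5 char leaf(s), 1 union(s), 0 star(s)
chars contribute 5×2 = 10; each union adds +2; each star adds +2
Total: 10 + 2 + 0 = 12 states


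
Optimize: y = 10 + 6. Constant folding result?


10 + 6 = 16 at compile time
Optimized: y = 16


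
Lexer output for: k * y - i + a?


Scan left to right, longest-match per lexeme
Tokens: ID(k), OP(*), ID(y), OP(-), ID(i), OP(+), ID(a)


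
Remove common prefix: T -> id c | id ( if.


Common prefix: 'id'
Factored: T -> id T', T' -> c | ( if


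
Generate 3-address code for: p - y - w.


Break into single-operator statements:
t1 = p - y
t2 = t1 - w


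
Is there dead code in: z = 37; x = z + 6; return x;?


z is read by x's definition; x is returned
No dead code


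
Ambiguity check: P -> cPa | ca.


balanced c^n…a^n: each string has a unique parse
Unambiguous


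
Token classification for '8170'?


Pattern: digits only
Type: INTEGER_LITERAL


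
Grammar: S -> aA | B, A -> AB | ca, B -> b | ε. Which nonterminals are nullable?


A nonterminal is nullable iff some alternative derives ε (directly, or every symbol in it is nullable)
Nullable: {B, S}


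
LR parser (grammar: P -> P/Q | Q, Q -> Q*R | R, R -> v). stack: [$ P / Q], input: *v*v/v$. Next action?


'*' can extend Q; shift to build Q -> Q*R
Action: shift


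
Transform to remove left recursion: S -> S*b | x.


Left-recursive alternatives: S*b; non-recursive: x
Introduce S': S -> xS', S' -> *bS' | ε


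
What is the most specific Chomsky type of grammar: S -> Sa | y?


Left-linear: every RHS is a terminal or one nonterminal followed by a terminal
Classification: Type 3 (Regular)


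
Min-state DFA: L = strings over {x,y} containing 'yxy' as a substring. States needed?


KMP-style automaton: 3 progress states + 1 absorbing accept = 4
Minimal DFA: 4 states


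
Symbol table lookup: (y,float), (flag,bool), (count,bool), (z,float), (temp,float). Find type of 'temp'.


Lookup 'temp' → type float


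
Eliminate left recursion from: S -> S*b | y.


Left-recursive alternatives: S*b; non-recursive: y
Introduce S': S -> yS', S' -> *bS' | ε


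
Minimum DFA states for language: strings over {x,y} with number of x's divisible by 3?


Track (count of x) mod 3: states 0..2, accept at 0
Minimal DFA: 3 states


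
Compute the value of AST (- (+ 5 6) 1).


Evaluate inner: (+ 5 6) = 11
Evaluate root: (- 11 1) = 10
Result: 10


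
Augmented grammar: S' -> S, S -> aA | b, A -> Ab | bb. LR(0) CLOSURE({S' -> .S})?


Start: S' -> .S
For each item with dot before a nonterminal B, add B -> .γ for every B-production
Closure: [S' -> .S, S -> .aA, S -> .b]


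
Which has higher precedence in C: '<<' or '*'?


'*' is multiplicative (level 10); '<<' is shift (level 8)
Higher level binds tighter
'*' has higher precedence than '<<'


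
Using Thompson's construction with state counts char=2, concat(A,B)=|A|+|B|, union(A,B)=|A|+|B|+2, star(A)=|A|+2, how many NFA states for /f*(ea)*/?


Syntax tree has 3 char leaf(s), 0 union(s), 2 star(s)
chars contribute 3×2 = 6; each union adds +2; each star adds +2
Total: 6 + 0 + 4 = 10 states


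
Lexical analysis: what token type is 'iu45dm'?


Pattern: letter/underscore followed by alphanumerics, not a keyword
Type: IDENTIFIER


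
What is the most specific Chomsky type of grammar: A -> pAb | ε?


Single nonterminal LHS, but p^n b^n is not regular
Classification: Type 2 (Context-Free)


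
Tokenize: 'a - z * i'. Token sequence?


Scan left to right, longest-match per lexeme
Tokens: ID(a), OP(-), ID(z), OP(*), ID(i)


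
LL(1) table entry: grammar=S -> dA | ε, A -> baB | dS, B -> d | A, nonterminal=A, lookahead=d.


For [A, d]: 'd' ∈ FIRST(dS)
Entry: A -> dS


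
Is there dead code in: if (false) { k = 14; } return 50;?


condition is constant false, so the whole block is unreachable
Dead: 'if (false) { k = 14; }'


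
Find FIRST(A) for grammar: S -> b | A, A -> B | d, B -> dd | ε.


Per alternative of A: FIRST(B) = {d, ε}; FIRST(d) = {d}
FIRST(A) = {d, ε}


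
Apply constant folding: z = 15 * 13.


15 * 13 = 195 at compile time
Optimized: z = 195


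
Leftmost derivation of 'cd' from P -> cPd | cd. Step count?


Derivation: P => cd
Steps: 1


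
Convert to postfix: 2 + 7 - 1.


Left to right (same or higher precedence on left)
Postfix: 2 7 + 1 -


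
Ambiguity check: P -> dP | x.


right-linear, alternatives start with distinct terminals 'd' vs 'x': unique leftmost derivation
Unambiguous


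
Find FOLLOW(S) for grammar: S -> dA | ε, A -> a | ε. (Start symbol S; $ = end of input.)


$ ∈ FOLLOW(S). For each A -> αBβ: add FIRST(β)\{ε} to FOLLOW(B); if β nullable, add FOLLOW(A).
FOLLOW(S) = {$}


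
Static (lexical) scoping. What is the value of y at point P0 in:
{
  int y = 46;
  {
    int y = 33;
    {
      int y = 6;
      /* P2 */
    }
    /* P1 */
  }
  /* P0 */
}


y declared in the same block as P0
y = 46


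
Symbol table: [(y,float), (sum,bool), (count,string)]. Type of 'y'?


Lookup 'y' → type float


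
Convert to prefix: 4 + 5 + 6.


left-to-right (same/higher precedence on left): tree is (+ (+ 4 5) 6)
Prefix: + + 4 5 6


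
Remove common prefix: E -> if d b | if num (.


Common prefix: 'if'
Factored: E -> if E', E' -> d b | num (


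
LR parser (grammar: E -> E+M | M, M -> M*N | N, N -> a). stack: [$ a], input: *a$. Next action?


'a' on top is the handle for N -> a
Action: reduce (N -> a)


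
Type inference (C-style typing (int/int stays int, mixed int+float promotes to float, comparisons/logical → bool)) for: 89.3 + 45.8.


Operand types: float + float
Rule: mixed int/float promotes to float; int/int stays int
Result type: float


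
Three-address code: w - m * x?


Break into single-operator statements:
t1 = m * x
t2 = w - t1


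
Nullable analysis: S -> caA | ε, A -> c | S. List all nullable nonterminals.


A nonterminal is nullable iff some alternative derives ε (directly, or every symbol in it is nullable)
Nullable: {A, S}


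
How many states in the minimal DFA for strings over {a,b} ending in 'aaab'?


Track the longest suffix of input matching a prefix of 'aaab': 5 classes (prefixes of length 0..4)
Minimal DFA: 5 states


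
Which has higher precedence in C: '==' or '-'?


'-' is additive (level 9); '==' is equality (level 6)
Higher level binds tighter
'-' has higher precedence than '=='


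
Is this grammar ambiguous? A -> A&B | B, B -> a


precedence layered via separate nonterminal B: deterministic
Unambiguous


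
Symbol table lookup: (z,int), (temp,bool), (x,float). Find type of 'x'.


Lookup 'x' → type float


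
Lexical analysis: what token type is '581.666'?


Pattern: digits with a decimal point
Type: FLOAT_LITERAL


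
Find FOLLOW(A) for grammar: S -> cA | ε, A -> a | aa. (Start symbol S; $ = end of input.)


$ ∈ FOLLOW(S). For each A -> αBβ: add FIRST(β)\{ε} to FOLLOW(B); if β nullable, add FOLLOW(A).
FOLLOW(A) = {$}


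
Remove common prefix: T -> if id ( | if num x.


Common prefix: 'if'
Factored: T -> if T', T' -> id ( | num x


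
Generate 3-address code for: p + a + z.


Break into single-operator statements:
t1 = p + a
t2 = t1 + z


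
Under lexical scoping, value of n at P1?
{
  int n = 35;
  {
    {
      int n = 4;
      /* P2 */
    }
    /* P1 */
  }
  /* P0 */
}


P1's block does not declare n; resolves to the enclosing declaration at depth 0
n = 35


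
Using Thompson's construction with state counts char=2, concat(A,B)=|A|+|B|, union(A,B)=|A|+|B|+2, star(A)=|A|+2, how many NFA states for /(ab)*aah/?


Syntax tree has 5 char leaf(s), 0 union(s), 1 star(s)
chars contribute 5×2 = 10; each union adds +2; each star adds +2
Total: 10 + 0 + 2 = 12 states


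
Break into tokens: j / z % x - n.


Scan left to right, longest-match per lexeme
Tokens: ID(j), OP(/), ID(z), OP(%), ID(x), OP(-), ID(n)


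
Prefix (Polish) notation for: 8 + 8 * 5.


'*' binds tighter: tree is (+ 8 (* 8 5))
Prefix: + 8 * 8 5


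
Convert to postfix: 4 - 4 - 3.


Left to right (same or higher precedence on left)
Postfix: 4 4 - 3 -


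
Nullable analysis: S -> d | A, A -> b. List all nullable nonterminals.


A nonterminal is nullable iff some alternative derives ε (directly, or every symbol in it is nullable)
Nullable: {}


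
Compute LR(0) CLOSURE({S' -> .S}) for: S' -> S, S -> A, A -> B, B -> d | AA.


Start: S' -> .S
For each item with dot before a nonterminal B, add B -> .γ for every B-production
Closure: [S' -> .S, S -> .A, A -> .B, B -> .d, B -> .AA]


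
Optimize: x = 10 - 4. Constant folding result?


10 - 4 = 6 at compile time
Optimized: x = 6


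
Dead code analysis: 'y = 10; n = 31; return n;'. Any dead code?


y is assigned but never read
Dead: 'y = 10'


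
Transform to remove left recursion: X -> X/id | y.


Left-recursive alternatives: X/id; non-recursive: y
Introduce X': X -> yX', X' -> /idX' | ε


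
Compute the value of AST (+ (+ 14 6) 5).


Evaluate inner: (+ 14 6) = 20
Evaluate root: (+ 20 5) = 25
Result: 25


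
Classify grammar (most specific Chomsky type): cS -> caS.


LHS has context (more than one symbol) and |LHS| ≤ |RHS|
Classification: Type 1 (Context-Sensitive)


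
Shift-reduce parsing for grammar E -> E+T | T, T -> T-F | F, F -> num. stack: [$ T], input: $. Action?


lookahead ∉ {-} so T won't extend; reduce E -> T
Action: reduce (E -> T)


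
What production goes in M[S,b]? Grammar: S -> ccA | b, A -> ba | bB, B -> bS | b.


For [S, b]: 'b' ∈ FIRST(b)
Entry: S -> b


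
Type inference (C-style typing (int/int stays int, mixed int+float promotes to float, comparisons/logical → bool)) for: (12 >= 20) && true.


Operand types: bool && bool
Rule: logical operators take bool operands and yield bool
Result type: bool


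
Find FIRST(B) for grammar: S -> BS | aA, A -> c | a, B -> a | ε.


Per alternative of B: FIRST(a) = {a}; FIRST(ε) = {ε}
FIRST(B) = {a, ε}


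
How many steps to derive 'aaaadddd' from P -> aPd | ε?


Derivation: P => aPd => aaPdd => aaaPddd => aaaaPdddd => aaaadddd
Steps: 5


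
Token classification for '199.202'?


Pattern: digits with a decimal point
Type: FLOAT_LITERAL


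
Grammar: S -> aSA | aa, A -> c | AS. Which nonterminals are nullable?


A nonterminal is nullable iff some alternative derives ε (directly, or every symbol in it is nullable)
Nullable: {}
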